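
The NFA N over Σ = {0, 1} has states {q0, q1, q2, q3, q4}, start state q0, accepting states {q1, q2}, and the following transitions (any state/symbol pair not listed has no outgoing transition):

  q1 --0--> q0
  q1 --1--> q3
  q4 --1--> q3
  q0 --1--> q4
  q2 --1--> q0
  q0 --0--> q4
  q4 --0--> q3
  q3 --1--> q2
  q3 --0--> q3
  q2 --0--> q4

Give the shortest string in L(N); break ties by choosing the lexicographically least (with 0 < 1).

A breadth-first search from q0 reaches an accepting state first via the path q0 → q4 → q3 → q2 on input 001.
No string of length < 3 is accepted (BFS exhausts all shorter strings without reaching an accepting state), and 001 is the lexicographically least accepting string of length 3.

001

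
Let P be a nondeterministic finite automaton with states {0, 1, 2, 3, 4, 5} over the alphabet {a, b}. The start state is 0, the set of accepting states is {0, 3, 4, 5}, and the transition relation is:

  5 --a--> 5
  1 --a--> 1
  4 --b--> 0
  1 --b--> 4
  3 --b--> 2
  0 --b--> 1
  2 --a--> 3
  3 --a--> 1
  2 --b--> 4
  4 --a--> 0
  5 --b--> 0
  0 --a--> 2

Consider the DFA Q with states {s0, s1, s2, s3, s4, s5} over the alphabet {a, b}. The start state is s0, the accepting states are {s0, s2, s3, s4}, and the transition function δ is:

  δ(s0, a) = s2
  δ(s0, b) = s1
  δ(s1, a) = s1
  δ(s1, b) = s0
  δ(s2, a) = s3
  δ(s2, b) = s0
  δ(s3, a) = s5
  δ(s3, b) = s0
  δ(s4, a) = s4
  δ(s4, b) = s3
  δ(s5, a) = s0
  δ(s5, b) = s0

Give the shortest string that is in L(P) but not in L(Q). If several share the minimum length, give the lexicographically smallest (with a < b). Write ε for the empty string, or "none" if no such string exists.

The string abb is accepted by P but not by Q.
No shorter string lies in the difference, and abb is the lexicographically first length-3 string in L(P) \ L(Q).

abb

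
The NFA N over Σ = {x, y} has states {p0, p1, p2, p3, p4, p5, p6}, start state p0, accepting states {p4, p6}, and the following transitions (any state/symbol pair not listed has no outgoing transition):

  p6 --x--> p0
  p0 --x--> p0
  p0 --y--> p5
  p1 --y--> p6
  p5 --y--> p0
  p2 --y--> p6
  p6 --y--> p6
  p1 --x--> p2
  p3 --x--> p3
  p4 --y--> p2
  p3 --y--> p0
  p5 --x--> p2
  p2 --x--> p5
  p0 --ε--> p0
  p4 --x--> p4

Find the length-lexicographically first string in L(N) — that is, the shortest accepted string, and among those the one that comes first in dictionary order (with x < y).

yxy

A breadth-first search from p0 reaches an accepting state first via the path p0 → p5 → p2 → p6 on input yxy.
No string of length < 3 is accepted (BFS exhausts all shorter strings without reaching an accepting state), and yxy is the lexicographically least accepting string of length 3.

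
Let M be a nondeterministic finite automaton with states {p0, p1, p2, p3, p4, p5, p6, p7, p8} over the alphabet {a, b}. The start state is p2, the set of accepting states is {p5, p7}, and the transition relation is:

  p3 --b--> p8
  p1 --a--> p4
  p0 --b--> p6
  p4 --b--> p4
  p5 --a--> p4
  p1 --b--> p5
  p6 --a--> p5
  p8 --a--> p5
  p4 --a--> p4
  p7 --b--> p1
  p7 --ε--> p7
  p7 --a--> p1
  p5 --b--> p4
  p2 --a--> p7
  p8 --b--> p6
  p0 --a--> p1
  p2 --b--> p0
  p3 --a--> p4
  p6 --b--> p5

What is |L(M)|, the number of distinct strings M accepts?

6

The useful subgraph on states {p0, p1, p2, p5, p6, p7} is acyclic, so L(M) is finite; the longest accepting path visits 4 useful states, giving maximum string length 3.
Counting accepting paths from p2 by length: 1 of length 1, 5 of length 3. Total 6.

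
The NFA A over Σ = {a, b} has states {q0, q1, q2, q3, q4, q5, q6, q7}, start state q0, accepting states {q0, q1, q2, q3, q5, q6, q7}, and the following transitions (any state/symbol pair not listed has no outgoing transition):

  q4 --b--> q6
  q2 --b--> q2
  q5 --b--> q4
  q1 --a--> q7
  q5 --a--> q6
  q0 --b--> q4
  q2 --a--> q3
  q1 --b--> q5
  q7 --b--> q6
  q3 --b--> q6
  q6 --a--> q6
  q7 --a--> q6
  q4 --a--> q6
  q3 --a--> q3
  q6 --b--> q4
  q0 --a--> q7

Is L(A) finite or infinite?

State q4 is reachable from the start and can reach an accepting state, and it lies on the cycle q4 → q6 → q4.
Traversing that cycle any number of times yields accepted strings of unbounded length, so the language is infinite.

infinite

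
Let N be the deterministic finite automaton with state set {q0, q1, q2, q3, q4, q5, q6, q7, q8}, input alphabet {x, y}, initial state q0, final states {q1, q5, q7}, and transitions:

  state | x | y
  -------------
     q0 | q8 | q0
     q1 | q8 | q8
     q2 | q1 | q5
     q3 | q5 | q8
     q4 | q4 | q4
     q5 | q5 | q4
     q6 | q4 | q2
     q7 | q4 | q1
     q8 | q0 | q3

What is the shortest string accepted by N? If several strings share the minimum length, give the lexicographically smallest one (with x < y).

xyx

A breadth-first search from q0 reaches an accepting state first via the path q0 → q8 → q3 → q5 on input xyx.
No string of length < 3 is accepted (BFS exhausts all shorter strings without reaching an accepting state), and xyx is the lexicographically least accepting string of length 3.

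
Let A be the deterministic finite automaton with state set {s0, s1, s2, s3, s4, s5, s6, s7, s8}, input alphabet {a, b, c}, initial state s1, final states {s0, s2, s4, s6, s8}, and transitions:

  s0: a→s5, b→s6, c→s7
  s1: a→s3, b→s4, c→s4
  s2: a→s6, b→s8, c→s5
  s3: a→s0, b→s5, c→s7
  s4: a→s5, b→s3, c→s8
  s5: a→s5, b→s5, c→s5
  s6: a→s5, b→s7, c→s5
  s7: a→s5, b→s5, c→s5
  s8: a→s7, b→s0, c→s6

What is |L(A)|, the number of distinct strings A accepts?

16

The useful subgraph on states {s0, s1, s3, s4, s6, s8} is acyclic, so L(A) is finite; the longest accepting path visits 5 useful states, giving maximum string length 4.
Counting accepting paths from s1 by length: 2 of length 1, 3 of length 2, 7 of length 3, 4 of length 4. Total 16.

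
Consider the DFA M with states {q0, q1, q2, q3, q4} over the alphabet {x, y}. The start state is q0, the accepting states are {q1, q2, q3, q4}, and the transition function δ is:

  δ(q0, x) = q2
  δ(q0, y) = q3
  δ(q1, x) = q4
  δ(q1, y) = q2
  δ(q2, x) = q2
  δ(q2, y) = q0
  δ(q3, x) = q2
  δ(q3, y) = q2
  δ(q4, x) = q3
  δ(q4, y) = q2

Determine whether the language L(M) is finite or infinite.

State q0 is reachable from the start and can reach an accepting state, and it lies on the cycle q0 → q2 → q0.
Traversing that cycle any number of times yields accepted strings of unbounded length, so the language is infinite.

infinite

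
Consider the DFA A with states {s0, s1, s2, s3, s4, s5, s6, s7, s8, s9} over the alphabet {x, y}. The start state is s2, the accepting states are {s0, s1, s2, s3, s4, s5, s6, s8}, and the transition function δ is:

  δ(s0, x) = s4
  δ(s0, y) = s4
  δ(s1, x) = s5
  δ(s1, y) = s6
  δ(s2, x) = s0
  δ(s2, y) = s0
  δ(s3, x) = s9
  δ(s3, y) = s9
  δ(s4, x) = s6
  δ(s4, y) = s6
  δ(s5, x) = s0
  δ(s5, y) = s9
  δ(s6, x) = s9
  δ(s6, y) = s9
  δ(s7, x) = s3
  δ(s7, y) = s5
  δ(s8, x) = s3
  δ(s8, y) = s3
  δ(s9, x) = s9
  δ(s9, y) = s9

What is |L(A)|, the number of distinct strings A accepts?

15

The useful subgraph on states {s0, s2, s4, s6} is acyclic, so L(A) is finite; the longest accepting path visits 4 useful states, giving maximum string length 3.
Counting accepting paths from s2 by length: 1 of length 0, 2 of length 1, 4 of length 2, 8 of length 3. Total 15.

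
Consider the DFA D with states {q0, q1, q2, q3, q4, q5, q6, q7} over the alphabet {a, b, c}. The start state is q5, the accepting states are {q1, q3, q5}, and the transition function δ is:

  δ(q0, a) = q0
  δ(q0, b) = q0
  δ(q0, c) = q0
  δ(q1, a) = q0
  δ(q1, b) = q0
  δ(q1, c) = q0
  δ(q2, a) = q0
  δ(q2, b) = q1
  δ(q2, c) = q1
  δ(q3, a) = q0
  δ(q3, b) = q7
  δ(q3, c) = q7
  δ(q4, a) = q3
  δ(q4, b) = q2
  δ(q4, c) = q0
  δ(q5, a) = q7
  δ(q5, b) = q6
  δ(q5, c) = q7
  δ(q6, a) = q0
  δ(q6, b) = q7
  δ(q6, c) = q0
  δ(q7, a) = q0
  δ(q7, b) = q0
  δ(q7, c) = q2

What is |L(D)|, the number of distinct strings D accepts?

The useful subgraph on states {q1, q2, q5, q6, q7} is acyclic, so L(D) is finite; the longest accepting path visits 5 useful states, giving maximum string length 4.
Counting accepting paths from q5 by length: 1 of length 0, 4 of length 3, 2 of length 4. Total 7.

7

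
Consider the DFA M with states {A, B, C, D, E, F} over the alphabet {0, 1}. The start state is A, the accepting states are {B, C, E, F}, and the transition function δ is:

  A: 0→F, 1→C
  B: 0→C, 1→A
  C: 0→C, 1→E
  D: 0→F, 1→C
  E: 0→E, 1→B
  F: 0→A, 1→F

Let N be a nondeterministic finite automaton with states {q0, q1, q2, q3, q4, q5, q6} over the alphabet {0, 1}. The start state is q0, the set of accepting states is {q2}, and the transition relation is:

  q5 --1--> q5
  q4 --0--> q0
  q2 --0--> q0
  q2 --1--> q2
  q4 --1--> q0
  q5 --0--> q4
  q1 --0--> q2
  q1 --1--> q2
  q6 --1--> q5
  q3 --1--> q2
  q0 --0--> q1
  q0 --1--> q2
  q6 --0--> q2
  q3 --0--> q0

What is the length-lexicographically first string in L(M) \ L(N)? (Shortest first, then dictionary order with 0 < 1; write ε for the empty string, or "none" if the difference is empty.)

0

The string 0 is accepted by M but not by N.
No shorter string lies in the difference, and 0 is the lexicographically first length-1 string in L(M) \ L(N).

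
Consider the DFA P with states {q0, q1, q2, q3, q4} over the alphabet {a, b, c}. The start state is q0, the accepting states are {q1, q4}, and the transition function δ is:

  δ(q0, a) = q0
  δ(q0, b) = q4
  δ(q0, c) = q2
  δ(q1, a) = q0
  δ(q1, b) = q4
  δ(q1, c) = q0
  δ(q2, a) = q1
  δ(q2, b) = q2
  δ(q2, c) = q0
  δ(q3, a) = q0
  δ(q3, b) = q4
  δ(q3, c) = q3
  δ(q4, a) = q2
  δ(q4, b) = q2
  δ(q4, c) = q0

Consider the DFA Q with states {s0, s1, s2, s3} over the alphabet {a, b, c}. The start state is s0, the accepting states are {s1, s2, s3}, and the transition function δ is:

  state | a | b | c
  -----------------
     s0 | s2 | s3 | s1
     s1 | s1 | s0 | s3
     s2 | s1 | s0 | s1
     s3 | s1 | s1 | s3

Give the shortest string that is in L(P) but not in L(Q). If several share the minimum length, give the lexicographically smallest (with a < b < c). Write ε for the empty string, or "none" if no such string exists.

ab

The string ab is accepted by P but not by Q.
No shorter string lies in the difference, and ab is the lexicographically first length-2 string in L(P) \ L(Q).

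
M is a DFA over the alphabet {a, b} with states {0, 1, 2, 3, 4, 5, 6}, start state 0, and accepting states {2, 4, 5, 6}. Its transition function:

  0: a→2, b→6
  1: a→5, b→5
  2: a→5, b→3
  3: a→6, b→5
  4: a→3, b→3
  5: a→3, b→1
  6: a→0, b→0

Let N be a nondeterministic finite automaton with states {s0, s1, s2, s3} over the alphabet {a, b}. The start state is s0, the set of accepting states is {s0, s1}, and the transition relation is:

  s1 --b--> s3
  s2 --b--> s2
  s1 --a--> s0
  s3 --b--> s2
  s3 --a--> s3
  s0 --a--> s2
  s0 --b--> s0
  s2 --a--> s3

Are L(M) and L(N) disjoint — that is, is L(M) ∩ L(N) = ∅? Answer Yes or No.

The string b is accepted by both M and N.
Hence L(M) ∩ L(N) ≠ ∅.

No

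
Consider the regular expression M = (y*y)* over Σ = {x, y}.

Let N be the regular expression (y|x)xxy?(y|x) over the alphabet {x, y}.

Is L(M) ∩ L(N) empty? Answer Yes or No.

Converting the expression M to a DFA (subset construction, then merging equivalent states) gives the minimal DFA with states {m0, m1}, start state m0, accepting states {m0} and transitions m0: x→m1, y→m0; m1: x→m1, y→m1.
Converting the expression N to a DFA (subset construction, then merging equivalent states) gives the minimal DFA with states {n0, n1, n2, n3, n4, n5, n6}, start state n0, accepting states {n5, n6} and transitions n0: x→n1, y→n1; n1: x→n2, y→n3; n2: x→n4, y→n3; n3: x→n3, y→n3; n4: x→n5, y→n6; n5: x→n3, y→n3; n6: x→n5, y→n5.
Exploring the product automaton M × N from the start pair (m0, n0), following both machines on each input symbol, reaches 9 state pairs: (m0, n0), (m1, n1), (m0, n1), (m1, n2), (m1, n3), (m0, n3), (m1, n4), (m1, n5), (m1, n6).
M accepts in {m0} and N accepts in {n5, n6}; no reachable pair has both components accepting, so no string drives both machines to acceptance simultaneously and L(M) ∩ L(N) = ∅.
So no string is accepted by both, and the intersection is empty.

Yes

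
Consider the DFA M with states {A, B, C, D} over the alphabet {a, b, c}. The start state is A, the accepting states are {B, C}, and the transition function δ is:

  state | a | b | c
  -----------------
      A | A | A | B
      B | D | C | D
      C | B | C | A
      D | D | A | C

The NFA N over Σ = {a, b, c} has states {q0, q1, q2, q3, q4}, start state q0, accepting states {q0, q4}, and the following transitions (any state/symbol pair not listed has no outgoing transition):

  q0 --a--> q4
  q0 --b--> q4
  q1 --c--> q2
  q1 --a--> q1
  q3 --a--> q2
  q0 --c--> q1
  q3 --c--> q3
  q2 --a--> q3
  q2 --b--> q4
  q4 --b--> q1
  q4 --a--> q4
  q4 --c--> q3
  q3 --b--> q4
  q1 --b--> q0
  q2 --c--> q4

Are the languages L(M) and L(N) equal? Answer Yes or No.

The string c is accepted by M but rejected by N.
So L(M) ≠ L(N).

No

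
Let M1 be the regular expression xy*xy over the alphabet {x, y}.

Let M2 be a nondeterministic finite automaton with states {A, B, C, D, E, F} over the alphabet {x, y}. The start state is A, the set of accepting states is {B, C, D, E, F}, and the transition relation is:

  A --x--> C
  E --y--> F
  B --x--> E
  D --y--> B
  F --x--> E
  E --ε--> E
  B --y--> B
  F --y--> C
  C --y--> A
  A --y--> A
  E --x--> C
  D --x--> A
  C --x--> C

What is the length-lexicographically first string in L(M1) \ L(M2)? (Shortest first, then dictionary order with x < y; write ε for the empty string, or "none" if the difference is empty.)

xxy

The string xxy is accepted by M1 but not by M2.
No shorter string lies in the difference, and xxy is the lexicographically first length-3 string in L(M1) \ L(M2).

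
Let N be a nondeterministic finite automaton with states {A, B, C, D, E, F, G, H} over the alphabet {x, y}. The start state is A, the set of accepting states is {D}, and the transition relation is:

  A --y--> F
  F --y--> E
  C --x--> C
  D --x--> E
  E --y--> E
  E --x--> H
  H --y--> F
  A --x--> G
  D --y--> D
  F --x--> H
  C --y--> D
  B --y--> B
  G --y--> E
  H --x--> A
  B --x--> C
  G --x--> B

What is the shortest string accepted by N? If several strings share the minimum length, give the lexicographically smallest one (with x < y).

A breadth-first search from A reaches an accepting state first via the path A → G → B → C → D on input xxxy.
No string of length < 4 is accepted (BFS exhausts all shorter strings without reaching an accepting state), and xxxy is the lexicographically least accepting string of length 4.

xxxy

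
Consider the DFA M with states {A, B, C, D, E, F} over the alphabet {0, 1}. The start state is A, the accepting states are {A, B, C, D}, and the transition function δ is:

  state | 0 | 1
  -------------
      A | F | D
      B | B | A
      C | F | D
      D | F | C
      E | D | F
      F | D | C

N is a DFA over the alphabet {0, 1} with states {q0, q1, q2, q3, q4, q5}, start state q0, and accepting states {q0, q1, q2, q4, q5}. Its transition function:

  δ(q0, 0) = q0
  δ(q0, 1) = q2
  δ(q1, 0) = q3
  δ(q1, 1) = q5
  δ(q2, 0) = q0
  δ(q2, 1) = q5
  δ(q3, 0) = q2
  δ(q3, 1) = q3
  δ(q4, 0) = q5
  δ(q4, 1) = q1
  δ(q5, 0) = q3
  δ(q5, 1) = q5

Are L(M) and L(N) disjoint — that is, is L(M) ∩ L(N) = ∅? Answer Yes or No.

The empty string ε is accepted by both M and N.
Hence L(M) ∩ L(N) ≠ ∅.

No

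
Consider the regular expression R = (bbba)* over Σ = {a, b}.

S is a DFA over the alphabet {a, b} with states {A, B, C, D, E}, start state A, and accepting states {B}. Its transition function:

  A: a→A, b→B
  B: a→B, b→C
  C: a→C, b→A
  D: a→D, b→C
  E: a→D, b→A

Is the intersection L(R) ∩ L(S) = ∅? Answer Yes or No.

Converting the expression R to a DFA (subset construction, then merging equivalent states) gives the minimal DFA with states {r0, r1, r2, r3, r4}, start state r0, accepting states {r0} and transitions r0: a→r1, b→r2; r1: a→r1, b→r1; r2: a→r1, b→r3; r3: a→r1, b→r4; r4: a→r0, b→r1.
Exploring the product automaton R × S from the start pair (r0, A), following both machines on each input symbol, reaches 7 state pairs: (r0, A), (r1, A), (r2, B), (r1, B), (r3, C), (r1, C), (r4, A).
R accepts in {r0} and S accepts in {B}; no reachable pair has both components accepting, so no string drives both machines to acceptance simultaneously and L(R) ∩ L(S) = ∅.
So no string is accepted by both, and the intersection is empty.

Yes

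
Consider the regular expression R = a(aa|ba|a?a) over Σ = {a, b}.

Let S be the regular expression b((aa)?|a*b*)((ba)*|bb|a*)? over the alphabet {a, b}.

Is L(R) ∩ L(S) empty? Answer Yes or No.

Converting the expression R to a DFA (subset construction, then merging equivalent states) gives the minimal DFA with states {r0, r1, r2, r3, r4, r5}, start state r0, accepting states {r3, r5} and transitions r0: a→r1, b→r2; r1: a→r3, b→r4; r2: a→r2, b→r2; r3: a→r5, b→r2; r4: a→r5, b→r2; r5: a→r2, b→r2.
Converting the expression S to a DFA (subset construction, then merging equivalent states) gives the minimal DFA with states {s0, s1, s2, s3, s4, s5, s6, s7}, start state s0, accepting states {s2, s3, s4, s5, s7} and transitions s0: a→s1, b→s2; s1: a→s1, b→s1; s2: a→s2, b→s3; s3: a→s4, b→s3; s4: a→s5, b→s6; s5: a→s5, b→s1; s6: a→s7, b→s1; s7: a→s1, b→s6.
Exploring the product automaton R × S from the start pair (r0, s0), following both machines on each input symbol, reaches 12 state pairs: (r0, s0), (r1, s1), (r2, s2), (r3, s1), (r4, s1), (r2, s3), (r5, s1), (r2, s1), (r2, s4), (r2, s5), (r2, s6), (r2, s7).
R accepts in {r3, r5} and S accepts in {s2, s3, s4, s5, s7}; no reachable pair has both components accepting, so no string drives both machines to acceptance simultaneously and L(R) ∩ L(S) = ∅.
So no string is accepted by both, and the intersection is empty.

Yes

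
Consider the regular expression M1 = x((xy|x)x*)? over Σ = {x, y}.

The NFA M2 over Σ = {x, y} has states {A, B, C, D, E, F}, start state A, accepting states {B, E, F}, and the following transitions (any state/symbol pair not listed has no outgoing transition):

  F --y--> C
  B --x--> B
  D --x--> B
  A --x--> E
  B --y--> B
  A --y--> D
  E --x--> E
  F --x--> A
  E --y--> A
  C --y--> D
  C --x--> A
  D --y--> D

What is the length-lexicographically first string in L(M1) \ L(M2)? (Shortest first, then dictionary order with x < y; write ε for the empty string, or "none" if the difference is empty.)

The string xxy is accepted by M1 but not by M2.
No shorter string lies in the difference, and xxy is the lexicographically first length-3 string in L(M1) \ L(M2).

xxy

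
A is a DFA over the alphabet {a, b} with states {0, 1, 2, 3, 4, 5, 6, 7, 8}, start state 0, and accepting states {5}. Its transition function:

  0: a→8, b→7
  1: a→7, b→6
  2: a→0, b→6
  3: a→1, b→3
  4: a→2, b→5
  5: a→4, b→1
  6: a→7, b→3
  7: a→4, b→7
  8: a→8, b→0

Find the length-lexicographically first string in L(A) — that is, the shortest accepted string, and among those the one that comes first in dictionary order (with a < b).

bab

A breadth-first search from 0 reaches an accepting state first via the path 0 → 7 → 4 → 5 on input bab.
No string of length < 3 is accepted (BFS exhausts all shorter strings without reaching an accepting state), and bab is the lexicographically least accepting string of length 3.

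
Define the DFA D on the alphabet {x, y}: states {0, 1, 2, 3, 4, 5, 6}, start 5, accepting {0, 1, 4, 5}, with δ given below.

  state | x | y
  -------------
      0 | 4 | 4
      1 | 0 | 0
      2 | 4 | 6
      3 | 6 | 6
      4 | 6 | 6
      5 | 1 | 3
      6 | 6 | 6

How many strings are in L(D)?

8

The useful subgraph on states {0, 1, 4, 5} is acyclic, so L(D) is finite; the longest accepting path visits 4 useful states, giving maximum string length 3.
Counting accepting paths from 5 by length: 1 of length 0, 1 of length 1, 2 of length 2, 4 of length 3. Total 8.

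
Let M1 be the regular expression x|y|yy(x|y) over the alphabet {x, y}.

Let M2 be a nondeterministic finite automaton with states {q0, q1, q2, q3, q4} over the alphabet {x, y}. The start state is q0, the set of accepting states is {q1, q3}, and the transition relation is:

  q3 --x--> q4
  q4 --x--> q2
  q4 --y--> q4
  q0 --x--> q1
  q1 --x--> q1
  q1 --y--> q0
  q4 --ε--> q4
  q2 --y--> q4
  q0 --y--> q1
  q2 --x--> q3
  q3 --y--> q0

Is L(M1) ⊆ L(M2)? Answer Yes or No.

Yes

Converting the expression M1 to a DFA (subset construction, then merging equivalent states) gives the minimal DFA with states {r0, r1, r2, r3, r4}, start state r0, accepting states {r1, r2} and transitions r0: x→r1, y→r2; r1: x→r3, y→r3; r2: x→r3, y→r4; r3: x→r3, y→r3; r4: x→r1, y→r1.
Exploring the product automaton M1 × M2 from the start pair (r0, q0), following both machines on each input symbol, reaches 6 state pairs: (r0, q0), (r1, q1), (r2, q1), (r3, q1), (r3, q0), (r4, q0).
M1 accepts in {r1, r2} and M2 accepts in {q1, q3}. The reachable pairs whose M1-component is accepting are (r1, q1), (r2, q1); in each of them the M2-component is accepting too, so the product for L(M1) \ L(M2) (M1-component accepting, M2-component rejecting) has no reachable accepting pair and the difference is empty.
Hence every string in L(M1) is also in L(M2).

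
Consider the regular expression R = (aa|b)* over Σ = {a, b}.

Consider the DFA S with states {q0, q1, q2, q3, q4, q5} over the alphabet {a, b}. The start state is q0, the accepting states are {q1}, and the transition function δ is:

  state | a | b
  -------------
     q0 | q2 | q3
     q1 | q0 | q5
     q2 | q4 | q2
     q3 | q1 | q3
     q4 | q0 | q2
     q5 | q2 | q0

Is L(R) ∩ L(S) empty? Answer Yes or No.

Yes

Converting the expression R to a DFA (subset construction, then merging equivalent states) gives the minimal DFA with states {r0, r1, r2}, start state r0, accepting states {r0} and transitions r0: a→r1, b→r0; r1: a→r0, b→r2; r2: a→r2, b→r2.
Exploring the product automaton R × S from the start pair (r0, q0), following both machines on each input symbol, reaches 14 state pairs: (r0, q0), (r1, q2), (r0, q3), (r0, q4), (r2, q2), (r1, q1), (r1, q0), (r0, q2), (r2, q4), (r2, q5), (r2, q3), (r1, q4), (r2, q0), (r2, q1).
R accepts in {r0} and S accepts in {q1}; no reachable pair has both components accepting, so no string drives both machines to acceptance simultaneously and L(R) ∩ L(S) = ∅.
So no string is accepted by both, and the intersection is empty.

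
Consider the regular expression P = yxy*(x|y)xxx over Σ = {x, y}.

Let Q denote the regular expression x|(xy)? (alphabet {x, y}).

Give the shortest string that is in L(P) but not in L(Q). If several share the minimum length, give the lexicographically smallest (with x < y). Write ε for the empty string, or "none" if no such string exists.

The string yxxxxx is accepted by P but not by Q.
No shorter string lies in the difference, and yxxxxx is the lexicographically first length-6 string in L(P) \ L(Q).

yxxxxx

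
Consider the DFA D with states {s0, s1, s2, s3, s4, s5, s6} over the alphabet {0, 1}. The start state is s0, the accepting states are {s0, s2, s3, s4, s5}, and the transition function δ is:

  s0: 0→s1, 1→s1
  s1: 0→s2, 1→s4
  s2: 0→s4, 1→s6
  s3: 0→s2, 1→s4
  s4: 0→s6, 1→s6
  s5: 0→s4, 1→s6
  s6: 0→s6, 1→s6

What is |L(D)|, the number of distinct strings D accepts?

The useful subgraph on states {s0, s1, s2, s4} is acyclic, so L(D) is finite; the longest accepting path visits 4 useful states, giving maximum string length 3.
Counting accepting paths from s0 by length: 1 of length 0, 4 of length 2, 2 of length 3. Total 7.

7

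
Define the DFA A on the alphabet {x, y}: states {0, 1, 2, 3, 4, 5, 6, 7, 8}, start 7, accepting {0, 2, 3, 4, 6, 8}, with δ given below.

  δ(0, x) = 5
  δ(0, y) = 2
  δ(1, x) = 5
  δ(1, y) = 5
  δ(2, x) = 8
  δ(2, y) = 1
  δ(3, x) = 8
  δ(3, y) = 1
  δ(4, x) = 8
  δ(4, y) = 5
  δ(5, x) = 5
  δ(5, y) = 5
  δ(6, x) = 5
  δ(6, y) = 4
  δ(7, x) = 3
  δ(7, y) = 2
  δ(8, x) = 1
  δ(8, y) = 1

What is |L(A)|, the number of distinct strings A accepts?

The useful subgraph on states {2, 3, 7, 8} is acyclic, so L(A) is finite; the longest accepting path visits 3 useful states, giving maximum string length 2.
Counting accepting paths from 7 by length: 2 of length 1, 2 of length 2. Total 4.

4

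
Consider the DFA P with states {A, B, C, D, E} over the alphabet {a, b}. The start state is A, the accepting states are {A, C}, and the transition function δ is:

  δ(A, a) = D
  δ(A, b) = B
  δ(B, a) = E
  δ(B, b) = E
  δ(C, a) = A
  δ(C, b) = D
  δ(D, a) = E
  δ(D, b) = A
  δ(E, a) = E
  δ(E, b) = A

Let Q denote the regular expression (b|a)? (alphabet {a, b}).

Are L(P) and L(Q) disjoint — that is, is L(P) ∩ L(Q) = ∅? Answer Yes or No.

The empty string ε is accepted by both P and Q.
Hence L(P) ∩ L(Q) ≠ ∅.

No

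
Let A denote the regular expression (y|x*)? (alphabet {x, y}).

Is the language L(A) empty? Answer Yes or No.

The empty string ε matches the expression, so it belongs to L(A).
Since L(A) contains at least one string, it is not empty.

No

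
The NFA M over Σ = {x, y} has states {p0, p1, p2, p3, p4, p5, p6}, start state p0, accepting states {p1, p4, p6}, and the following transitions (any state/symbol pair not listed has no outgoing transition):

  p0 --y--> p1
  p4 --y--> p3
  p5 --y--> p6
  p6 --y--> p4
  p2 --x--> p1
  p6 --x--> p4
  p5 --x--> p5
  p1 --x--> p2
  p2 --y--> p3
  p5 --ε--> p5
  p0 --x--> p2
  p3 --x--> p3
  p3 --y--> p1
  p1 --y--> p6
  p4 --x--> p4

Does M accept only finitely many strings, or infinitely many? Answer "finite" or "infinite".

infinite

State p1 is reachable from the start and can reach an accepting state, and it lies on the cycle p1 → p2 → p1.
Traversing that cycle any number of times yields accepted strings of unbounded length, so the language is infinite.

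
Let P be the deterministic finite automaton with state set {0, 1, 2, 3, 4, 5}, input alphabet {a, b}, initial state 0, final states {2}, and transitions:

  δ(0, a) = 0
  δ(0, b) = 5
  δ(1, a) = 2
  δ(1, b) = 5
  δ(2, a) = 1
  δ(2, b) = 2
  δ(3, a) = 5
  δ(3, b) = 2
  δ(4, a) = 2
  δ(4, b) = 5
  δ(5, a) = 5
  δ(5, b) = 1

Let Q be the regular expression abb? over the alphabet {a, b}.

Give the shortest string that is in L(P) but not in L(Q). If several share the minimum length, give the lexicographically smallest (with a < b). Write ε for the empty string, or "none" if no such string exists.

The string bba is accepted by P but not by Q.
No shorter string lies in the difference, and bba is the lexicographically first length-3 string in L(P) \ L(Q).

bba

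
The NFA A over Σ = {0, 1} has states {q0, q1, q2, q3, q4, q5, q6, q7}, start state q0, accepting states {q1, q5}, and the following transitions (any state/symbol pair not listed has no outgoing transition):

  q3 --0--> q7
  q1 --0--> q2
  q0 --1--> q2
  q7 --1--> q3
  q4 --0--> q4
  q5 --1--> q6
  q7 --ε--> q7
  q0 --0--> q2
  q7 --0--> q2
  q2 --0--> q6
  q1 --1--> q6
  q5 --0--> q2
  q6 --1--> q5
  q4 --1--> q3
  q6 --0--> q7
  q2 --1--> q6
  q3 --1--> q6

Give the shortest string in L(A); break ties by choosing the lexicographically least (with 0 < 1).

001

A breadth-first search from q0 reaches an accepting state first via the path q0 → q2 → q6 → q5 on input 001.
No string of length < 3 is accepted (BFS exhausts all shorter strings without reaching an accepting state), and 001 is the lexicographically least accepting string of length 3.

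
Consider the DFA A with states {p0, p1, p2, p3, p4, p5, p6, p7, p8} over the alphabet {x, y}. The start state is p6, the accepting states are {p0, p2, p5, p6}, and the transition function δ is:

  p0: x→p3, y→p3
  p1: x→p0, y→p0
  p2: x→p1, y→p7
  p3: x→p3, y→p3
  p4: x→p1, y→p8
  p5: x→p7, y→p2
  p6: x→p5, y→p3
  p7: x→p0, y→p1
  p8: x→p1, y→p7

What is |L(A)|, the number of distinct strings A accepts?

The useful subgraph on states {p0, p1, p2, p5, p6, p7} is acyclic, so L(A) is finite; the longest accepting path visits 6 useful states, giving maximum string length 5.
Counting accepting paths from p6 by length: 1 of length 0, 1 of length 1, 1 of length 2, 1 of length 3, 5 of length 4, 2 of length 5. Total 11.

11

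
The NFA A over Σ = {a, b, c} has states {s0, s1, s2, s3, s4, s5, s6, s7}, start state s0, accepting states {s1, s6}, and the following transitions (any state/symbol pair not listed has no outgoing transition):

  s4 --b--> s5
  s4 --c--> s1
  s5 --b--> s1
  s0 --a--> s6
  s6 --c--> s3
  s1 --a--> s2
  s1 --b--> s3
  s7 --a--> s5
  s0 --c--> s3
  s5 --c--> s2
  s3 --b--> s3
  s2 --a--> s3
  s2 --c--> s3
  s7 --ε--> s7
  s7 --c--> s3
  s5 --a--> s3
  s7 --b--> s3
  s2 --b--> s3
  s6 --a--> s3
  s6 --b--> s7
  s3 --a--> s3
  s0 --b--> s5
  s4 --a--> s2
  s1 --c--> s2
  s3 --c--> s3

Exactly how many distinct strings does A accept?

The useful subgraph on states {s0, s1, s5, s6, s7} is acyclic, so L(A) is finite; the longest accepting path visits 5 useful states, giving maximum string length 4.
Counting accepting paths from s0 by length: 1 of length 1, 1 of length 2, 1 of length 4. Total 3.

3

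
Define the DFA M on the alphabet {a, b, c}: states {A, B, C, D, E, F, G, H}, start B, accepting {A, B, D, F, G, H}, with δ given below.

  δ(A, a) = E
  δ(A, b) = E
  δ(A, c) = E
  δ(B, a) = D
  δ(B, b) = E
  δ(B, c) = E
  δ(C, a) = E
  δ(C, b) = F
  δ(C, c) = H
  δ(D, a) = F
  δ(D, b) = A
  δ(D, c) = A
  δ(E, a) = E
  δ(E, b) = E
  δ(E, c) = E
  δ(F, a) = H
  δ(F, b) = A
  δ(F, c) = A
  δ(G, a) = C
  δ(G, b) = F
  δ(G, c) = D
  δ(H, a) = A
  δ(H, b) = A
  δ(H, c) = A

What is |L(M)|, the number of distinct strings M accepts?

The useful subgraph on states {A, B, D, F, H} is acyclic, so L(M) is finite; the longest accepting path visits 5 useful states, giving maximum string length 4.
Counting accepting paths from B by length: 1 of length 0, 1 of length 1, 3 of length 2, 3 of length 3, 3 of length 4. Total 11.

11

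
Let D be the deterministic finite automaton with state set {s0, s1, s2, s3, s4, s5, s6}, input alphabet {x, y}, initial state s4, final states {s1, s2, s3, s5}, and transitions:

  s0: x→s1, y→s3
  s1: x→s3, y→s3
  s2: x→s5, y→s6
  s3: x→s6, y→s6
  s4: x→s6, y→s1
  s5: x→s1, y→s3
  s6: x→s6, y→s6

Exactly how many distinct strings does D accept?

The useful subgraph on states {s1, s3, s4} is acyclic, so L(D) is finite; the longest accepting path visits 3 useful states, giving maximum string length 2.
Counting accepting paths from s4 by length: 1 of length 1, 2 of length 2. Total 3.

3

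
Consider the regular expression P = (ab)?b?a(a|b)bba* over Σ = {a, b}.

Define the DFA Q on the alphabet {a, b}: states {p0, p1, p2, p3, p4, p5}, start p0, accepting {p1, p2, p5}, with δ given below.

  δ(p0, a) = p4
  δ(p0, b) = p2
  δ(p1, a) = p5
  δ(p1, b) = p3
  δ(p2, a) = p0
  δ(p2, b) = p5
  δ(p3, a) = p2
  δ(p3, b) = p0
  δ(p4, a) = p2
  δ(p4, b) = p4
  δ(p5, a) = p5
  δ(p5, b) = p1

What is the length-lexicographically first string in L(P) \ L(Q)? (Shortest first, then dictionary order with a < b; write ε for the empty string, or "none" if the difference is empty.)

The string abbb is accepted by P but not by Q.
No shorter string lies in the difference, and abbb is the lexicographically first length-4 string in L(P) \ L(Q).

abbb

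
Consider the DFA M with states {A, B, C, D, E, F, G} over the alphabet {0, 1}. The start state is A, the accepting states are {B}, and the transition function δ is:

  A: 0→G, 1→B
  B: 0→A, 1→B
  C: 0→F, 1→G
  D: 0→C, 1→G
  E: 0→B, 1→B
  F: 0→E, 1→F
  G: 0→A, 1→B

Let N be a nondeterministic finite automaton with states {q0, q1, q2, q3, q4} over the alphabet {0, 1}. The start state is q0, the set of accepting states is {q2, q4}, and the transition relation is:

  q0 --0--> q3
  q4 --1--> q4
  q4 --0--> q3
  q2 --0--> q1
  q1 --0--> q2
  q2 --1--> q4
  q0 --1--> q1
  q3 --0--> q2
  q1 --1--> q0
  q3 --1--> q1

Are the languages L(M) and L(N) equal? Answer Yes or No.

The string 1 is accepted by M but rejected by N.
So L(M) ≠ L(N).

No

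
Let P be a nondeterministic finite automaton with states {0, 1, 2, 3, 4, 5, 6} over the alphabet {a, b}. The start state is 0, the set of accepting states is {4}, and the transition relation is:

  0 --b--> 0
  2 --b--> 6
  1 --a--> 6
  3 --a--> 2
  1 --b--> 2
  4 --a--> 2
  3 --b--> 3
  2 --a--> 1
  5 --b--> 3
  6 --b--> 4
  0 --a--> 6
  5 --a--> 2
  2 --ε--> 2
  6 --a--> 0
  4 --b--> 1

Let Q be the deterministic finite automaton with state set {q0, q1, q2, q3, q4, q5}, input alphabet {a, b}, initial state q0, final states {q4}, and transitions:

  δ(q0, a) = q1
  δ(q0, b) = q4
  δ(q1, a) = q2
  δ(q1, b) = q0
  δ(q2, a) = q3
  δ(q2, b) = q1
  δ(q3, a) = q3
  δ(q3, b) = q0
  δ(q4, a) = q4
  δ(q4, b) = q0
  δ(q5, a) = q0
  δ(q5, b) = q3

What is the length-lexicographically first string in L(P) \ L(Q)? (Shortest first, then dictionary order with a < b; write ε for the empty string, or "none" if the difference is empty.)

The string ab is accepted by P but not by Q.
No shorter string lies in the difference, and ab is the lexicographically first length-2 string in L(P) \ L(Q).

ab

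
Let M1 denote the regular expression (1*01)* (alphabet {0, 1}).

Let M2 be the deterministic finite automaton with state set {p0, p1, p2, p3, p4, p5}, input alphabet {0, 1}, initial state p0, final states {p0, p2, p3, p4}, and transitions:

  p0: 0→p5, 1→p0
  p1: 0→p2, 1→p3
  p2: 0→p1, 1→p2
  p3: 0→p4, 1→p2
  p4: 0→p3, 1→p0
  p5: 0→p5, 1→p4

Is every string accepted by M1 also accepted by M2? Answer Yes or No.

Converting the expression M1 to a DFA (subset construction, then merging equivalent states) gives the minimal DFA with states {r0, r1, r2, r3}, start state r0, accepting states {r0} and transitions r0: 0→r1, 1→r2; r1: 0→r3, 1→r0; r2: 0→r1, 1→r2; r3: 0→r3, 1→r3.
Exploring the product automaton M1 × M2 from the start pair (r0, p0), following both machines on each input symbol, reaches 16 state pairs: (r0, p0), (r1, p5), (r2, p0), (r3, p5), (r0, p4), (r3, p4), (r1, p3), (r3, p3), (r3, p0), (r0, p2), (r3, p2), (r1, p1), (r2, p2), (r3, p1), (r0, p3), (r1, p4).
M1 accepts in {r0} and M2 accepts in {p0, p2, p3, p4}. The reachable pairs whose M1-component is accepting are (r0, p0), (r0, p4), (r0, p2), (r0, p3); in each of them the M2-component is accepting too, so the product for L(M1) \ L(M2) (M1-component accepting, M2-component rejecting) has no reachable accepting pair and the difference is empty.
Hence every string in L(M1) is also in L(M2).

Yes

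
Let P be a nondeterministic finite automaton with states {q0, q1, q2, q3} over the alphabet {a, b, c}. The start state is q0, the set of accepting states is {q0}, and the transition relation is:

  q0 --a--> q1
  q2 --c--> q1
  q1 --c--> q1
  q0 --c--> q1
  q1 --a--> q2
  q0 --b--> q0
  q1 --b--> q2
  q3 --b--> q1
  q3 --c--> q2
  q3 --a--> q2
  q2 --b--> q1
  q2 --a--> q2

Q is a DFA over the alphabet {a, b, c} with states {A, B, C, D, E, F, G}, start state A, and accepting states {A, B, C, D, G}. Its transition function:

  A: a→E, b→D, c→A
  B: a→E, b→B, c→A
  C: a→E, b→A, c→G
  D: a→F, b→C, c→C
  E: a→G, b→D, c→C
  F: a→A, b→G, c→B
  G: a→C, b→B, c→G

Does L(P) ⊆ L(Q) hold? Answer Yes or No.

Exploring the product automaton P × Q from the start pair (q0, A), following both machines on each input symbol, reaches 17 state pairs: (q0, A), (q1, E), (q0, D), (q1, A), (q2, G), (q2, D), (q1, C), (q1, F), (q0, C), (q2, E), (q2, C), (q1, B), (q1, G), (q2, F), (q2, A), (q1, D), (q2, B).
P accepts in {q0} and Q accepts in {A, B, C, D, G}. The reachable pairs whose P-component is accepting are (q0, A), (q0, D), (q0, C); in each of them the Q-component is accepting too, so the product for L(P) \ L(Q) (P-component accepting, Q-component rejecting) has no reachable accepting pair and the difference is empty.
Hence every string in L(P) is also in L(Q).

Yes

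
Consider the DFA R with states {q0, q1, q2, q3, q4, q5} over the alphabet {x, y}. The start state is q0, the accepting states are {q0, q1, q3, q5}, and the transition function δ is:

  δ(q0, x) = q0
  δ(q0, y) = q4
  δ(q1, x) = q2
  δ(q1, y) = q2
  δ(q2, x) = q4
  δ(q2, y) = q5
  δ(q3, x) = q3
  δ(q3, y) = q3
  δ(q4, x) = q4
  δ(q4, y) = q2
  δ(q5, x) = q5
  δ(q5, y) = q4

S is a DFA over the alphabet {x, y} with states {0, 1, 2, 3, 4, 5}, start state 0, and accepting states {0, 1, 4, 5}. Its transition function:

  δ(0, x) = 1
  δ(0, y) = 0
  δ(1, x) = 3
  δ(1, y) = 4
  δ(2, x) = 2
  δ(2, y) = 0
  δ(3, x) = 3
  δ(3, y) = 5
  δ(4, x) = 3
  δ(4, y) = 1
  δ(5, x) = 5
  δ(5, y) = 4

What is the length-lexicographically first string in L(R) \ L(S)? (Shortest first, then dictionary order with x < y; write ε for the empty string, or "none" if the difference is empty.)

xx

The string xx is accepted by R but not by S.
No shorter string lies in the difference, and xx is the lexicographically first length-2 string in L(R) \ L(S).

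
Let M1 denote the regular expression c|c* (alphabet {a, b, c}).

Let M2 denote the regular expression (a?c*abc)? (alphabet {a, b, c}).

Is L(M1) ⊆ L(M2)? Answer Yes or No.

No

The string c is in L(M1) but not in L(M2).
So L(M1) ⊄ L(M2).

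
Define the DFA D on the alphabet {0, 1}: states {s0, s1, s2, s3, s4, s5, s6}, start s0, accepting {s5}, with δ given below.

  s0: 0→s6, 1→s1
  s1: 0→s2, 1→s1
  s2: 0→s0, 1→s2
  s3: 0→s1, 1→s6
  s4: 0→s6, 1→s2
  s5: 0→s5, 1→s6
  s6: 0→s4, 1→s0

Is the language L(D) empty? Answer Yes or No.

The states reachable from the start state are {s0, s1, s2, s4, s6}.
None of the accepting states {s5} is reachable, so no string is accepted and L(D) = ∅.

Yes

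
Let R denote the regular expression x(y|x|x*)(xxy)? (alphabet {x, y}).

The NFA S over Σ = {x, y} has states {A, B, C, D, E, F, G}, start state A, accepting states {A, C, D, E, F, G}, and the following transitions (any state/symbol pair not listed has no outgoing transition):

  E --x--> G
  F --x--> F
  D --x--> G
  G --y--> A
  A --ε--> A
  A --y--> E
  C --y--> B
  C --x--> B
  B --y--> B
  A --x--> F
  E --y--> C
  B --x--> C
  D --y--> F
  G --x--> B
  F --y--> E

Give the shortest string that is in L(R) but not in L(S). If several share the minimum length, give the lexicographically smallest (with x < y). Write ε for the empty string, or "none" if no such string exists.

xyxxy

The string xyxxy is accepted by R but not by S.
No shorter string lies in the difference, and xyxxy is the lexicographically first length-5 string in L(R) \ L(S).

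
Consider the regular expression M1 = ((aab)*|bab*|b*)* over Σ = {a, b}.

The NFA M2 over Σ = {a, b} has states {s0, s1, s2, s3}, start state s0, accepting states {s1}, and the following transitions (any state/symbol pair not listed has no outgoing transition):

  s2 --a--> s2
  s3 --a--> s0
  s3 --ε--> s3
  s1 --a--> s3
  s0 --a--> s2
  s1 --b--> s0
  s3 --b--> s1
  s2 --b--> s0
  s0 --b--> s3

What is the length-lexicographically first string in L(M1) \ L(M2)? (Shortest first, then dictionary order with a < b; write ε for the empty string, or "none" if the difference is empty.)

The empty string ε is accepted by M1 but not by M2.
Since ε is the unique shortest string, it is the required witness.

ε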